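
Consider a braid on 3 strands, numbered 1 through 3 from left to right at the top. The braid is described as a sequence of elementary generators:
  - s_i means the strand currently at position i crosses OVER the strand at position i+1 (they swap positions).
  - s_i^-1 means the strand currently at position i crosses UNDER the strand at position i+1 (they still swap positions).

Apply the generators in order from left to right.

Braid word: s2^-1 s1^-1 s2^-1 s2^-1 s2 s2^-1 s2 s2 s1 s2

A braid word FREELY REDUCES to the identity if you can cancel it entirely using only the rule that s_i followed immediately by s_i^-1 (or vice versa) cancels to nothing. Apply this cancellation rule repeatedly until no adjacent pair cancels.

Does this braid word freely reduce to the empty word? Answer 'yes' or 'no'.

Gen 1 (s2^-1): push. Stack: [s2^-1]
Gen 2 (s1^-1): push. Stack: [s2^-1 s1^-1]
Gen 3 (s2^-1): push. Stack: [s2^-1 s1^-1 s2^-1]
Gen 4 (s2^-1): push. Stack: [s2^-1 s1^-1 s2^-1 s2^-1]
Gen 5 (s2): cancels prior s2^-1. Stack: [s2^-1 s1^-1 s2^-1]
Gen 6 (s2^-1): push. Stack: [s2^-1 s1^-1 s2^-1 s2^-1]
Gen 7 (s2): cancels prior s2^-1. Stack: [s2^-1 s1^-1 s2^-1]
Gen 8 (s2): cancels prior s2^-1. Stack: [s2^-1 s1^-1]
Gen 9 (s1): cancels prior s1^-1. Stack: [s2^-1]
Gen 10 (s2): cancels prior s2^-1. Stack: []
Reduced word: (empty)

Answer: yes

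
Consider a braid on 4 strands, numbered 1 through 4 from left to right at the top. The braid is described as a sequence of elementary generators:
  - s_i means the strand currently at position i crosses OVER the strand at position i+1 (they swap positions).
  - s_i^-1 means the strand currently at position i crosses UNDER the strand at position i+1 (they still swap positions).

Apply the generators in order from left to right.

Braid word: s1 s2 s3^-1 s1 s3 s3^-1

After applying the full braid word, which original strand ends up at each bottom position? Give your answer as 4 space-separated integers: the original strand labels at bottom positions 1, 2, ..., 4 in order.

Gen 1 (s1): strand 1 crosses over strand 2. Perm now: [2 1 3 4]
Gen 2 (s2): strand 1 crosses over strand 3. Perm now: [2 3 1 4]
Gen 3 (s3^-1): strand 1 crosses under strand 4. Perm now: [2 3 4 1]
Gen 4 (s1): strand 2 crosses over strand 3. Perm now: [3 2 4 1]
Gen 5 (s3): strand 4 crosses over strand 1. Perm now: [3 2 1 4]
Gen 6 (s3^-1): strand 1 crosses under strand 4. Perm now: [3 2 4 1]

Answer: 3 2 4 1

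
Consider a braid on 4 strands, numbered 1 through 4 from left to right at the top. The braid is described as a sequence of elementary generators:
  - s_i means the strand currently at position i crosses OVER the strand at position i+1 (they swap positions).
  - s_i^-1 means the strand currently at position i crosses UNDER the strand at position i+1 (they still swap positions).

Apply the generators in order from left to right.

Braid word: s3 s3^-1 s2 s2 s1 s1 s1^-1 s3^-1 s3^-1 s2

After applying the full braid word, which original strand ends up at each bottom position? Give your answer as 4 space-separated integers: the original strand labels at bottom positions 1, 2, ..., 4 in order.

Gen 1 (s3): strand 3 crosses over strand 4. Perm now: [1 2 4 3]
Gen 2 (s3^-1): strand 4 crosses under strand 3. Perm now: [1 2 3 4]
Gen 3 (s2): strand 2 crosses over strand 3. Perm now: [1 3 2 4]
Gen 4 (s2): strand 3 crosses over strand 2. Perm now: [1 2 3 4]
Gen 5 (s1): strand 1 crosses over strand 2. Perm now: [2 1 3 4]
Gen 6 (s1): strand 2 crosses over strand 1. Perm now: [1 2 3 4]
Gen 7 (s1^-1): strand 1 crosses under strand 2. Perm now: [2 1 3 4]
Gen 8 (s3^-1): strand 3 crosses under strand 4. Perm now: [2 1 4 3]
Gen 9 (s3^-1): strand 4 crosses under strand 3. Perm now: [2 1 3 4]
Gen 10 (s2): strand 1 crosses over strand 3. Perm now: [2 3 1 4]

Answer: 2 3 1 4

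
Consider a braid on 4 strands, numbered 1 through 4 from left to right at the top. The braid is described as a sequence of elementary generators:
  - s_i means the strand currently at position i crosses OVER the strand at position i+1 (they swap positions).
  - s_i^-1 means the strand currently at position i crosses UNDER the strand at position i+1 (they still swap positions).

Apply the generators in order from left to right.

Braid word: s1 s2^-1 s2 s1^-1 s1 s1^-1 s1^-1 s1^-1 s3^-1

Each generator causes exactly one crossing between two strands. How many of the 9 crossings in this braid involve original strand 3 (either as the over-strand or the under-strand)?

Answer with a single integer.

Answer: 3

Derivation:
Gen 1: crossing 1x2. Involves strand 3? no. Count so far: 0
Gen 2: crossing 1x3. Involves strand 3? yes. Count so far: 1
Gen 3: crossing 3x1. Involves strand 3? yes. Count so far: 2
Gen 4: crossing 2x1. Involves strand 3? no. Count so far: 2
Gen 5: crossing 1x2. Involves strand 3? no. Count so far: 2
Gen 6: crossing 2x1. Involves strand 3? no. Count so far: 2
Gen 7: crossing 1x2. Involves strand 3? no. Count so far: 2
Gen 8: crossing 2x1. Involves strand 3? no. Count so far: 2
Gen 9: crossing 3x4. Involves strand 3? yes. Count so far: 3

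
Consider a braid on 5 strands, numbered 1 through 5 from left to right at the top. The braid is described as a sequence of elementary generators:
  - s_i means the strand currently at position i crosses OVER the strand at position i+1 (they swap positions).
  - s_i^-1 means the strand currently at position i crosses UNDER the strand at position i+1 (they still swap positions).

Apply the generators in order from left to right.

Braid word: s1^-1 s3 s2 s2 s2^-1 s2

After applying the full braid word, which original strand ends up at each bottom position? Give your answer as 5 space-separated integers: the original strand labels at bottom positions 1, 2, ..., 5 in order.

Answer: 2 1 4 3 5

Derivation:
Gen 1 (s1^-1): strand 1 crosses under strand 2. Perm now: [2 1 3 4 5]
Gen 2 (s3): strand 3 crosses over strand 4. Perm now: [2 1 4 3 5]
Gen 3 (s2): strand 1 crosses over strand 4. Perm now: [2 4 1 3 5]
Gen 4 (s2): strand 4 crosses over strand 1. Perm now: [2 1 4 3 5]
Gen 5 (s2^-1): strand 1 crosses under strand 4. Perm now: [2 4 1 3 5]
Gen 6 (s2): strand 4 crosses over strand 1. Perm now: [2 1 4 3 5]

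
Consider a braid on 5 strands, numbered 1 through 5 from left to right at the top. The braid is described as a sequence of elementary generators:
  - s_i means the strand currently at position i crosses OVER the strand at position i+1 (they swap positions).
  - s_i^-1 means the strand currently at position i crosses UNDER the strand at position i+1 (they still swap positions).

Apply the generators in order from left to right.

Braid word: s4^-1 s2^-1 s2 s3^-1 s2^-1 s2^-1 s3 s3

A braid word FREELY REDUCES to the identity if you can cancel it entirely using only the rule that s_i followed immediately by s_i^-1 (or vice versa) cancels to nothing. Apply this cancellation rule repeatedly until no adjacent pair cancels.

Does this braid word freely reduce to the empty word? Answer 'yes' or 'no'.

Gen 1 (s4^-1): push. Stack: [s4^-1]
Gen 2 (s2^-1): push. Stack: [s4^-1 s2^-1]
Gen 3 (s2): cancels prior s2^-1. Stack: [s4^-1]
Gen 4 (s3^-1): push. Stack: [s4^-1 s3^-1]
Gen 5 (s2^-1): push. Stack: [s4^-1 s3^-1 s2^-1]
Gen 6 (s2^-1): push. Stack: [s4^-1 s3^-1 s2^-1 s2^-1]
Gen 7 (s3): push. Stack: [s4^-1 s3^-1 s2^-1 s2^-1 s3]
Gen 8 (s3): push. Stack: [s4^-1 s3^-1 s2^-1 s2^-1 s3 s3]
Reduced word: s4^-1 s3^-1 s2^-1 s2^-1 s3 s3

Answer: no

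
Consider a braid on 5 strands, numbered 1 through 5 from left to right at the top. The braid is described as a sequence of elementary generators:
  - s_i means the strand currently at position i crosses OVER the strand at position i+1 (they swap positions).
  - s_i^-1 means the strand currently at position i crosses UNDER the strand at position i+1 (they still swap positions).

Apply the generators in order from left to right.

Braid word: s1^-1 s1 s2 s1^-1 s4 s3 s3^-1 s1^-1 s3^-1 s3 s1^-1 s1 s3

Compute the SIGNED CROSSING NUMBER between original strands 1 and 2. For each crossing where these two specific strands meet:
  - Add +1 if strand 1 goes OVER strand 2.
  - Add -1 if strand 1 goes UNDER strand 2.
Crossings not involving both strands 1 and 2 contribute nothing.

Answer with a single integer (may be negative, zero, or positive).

Answer: -2

Derivation:
Gen 1: 1 under 2. Both 1&2? yes. Contrib: -1. Sum: -1
Gen 2: 2 over 1. Both 1&2? yes. Contrib: -1. Sum: -2
Gen 3: crossing 2x3. Both 1&2? no. Sum: -2
Gen 4: crossing 1x3. Both 1&2? no. Sum: -2
Gen 5: crossing 4x5. Both 1&2? no. Sum: -2
Gen 6: crossing 2x5. Both 1&2? no. Sum: -2
Gen 7: crossing 5x2. Both 1&2? no. Sum: -2
Gen 8: crossing 3x1. Both 1&2? no. Sum: -2
Gen 9: crossing 2x5. Both 1&2? no. Sum: -2
Gen 10: crossing 5x2. Both 1&2? no. Sum: -2
Gen 11: crossing 1x3. Both 1&2? no. Sum: -2
Gen 12: crossing 3x1. Both 1&2? no. Sum: -2
Gen 13: crossing 2x5. Both 1&2? no. Sum: -2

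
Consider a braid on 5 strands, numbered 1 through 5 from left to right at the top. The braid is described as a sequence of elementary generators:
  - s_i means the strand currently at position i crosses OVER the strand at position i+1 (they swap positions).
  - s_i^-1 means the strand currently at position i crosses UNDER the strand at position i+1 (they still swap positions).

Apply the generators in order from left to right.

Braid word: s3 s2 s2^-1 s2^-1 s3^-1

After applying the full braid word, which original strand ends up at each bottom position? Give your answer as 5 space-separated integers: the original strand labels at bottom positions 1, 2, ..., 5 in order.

Answer: 1 4 3 2 5

Derivation:
Gen 1 (s3): strand 3 crosses over strand 4. Perm now: [1 2 4 3 5]
Gen 2 (s2): strand 2 crosses over strand 4. Perm now: [1 4 2 3 5]
Gen 3 (s2^-1): strand 4 crosses under strand 2. Perm now: [1 2 4 3 5]
Gen 4 (s2^-1): strand 2 crosses under strand 4. Perm now: [1 4 2 3 5]
Gen 5 (s3^-1): strand 2 crosses under strand 3. Perm now: [1 4 3 2 5]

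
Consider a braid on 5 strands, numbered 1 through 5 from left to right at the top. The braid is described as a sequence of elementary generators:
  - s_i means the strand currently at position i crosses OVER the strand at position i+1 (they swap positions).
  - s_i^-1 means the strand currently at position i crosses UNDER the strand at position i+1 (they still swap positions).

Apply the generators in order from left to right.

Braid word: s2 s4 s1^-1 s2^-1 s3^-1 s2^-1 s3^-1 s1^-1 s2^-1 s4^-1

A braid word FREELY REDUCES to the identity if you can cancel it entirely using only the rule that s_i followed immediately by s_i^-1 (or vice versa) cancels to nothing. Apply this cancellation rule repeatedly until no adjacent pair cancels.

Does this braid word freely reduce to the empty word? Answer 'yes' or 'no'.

Answer: no

Derivation:
Gen 1 (s2): push. Stack: [s2]
Gen 2 (s4): push. Stack: [s2 s4]
Gen 3 (s1^-1): push. Stack: [s2 s4 s1^-1]
Gen 4 (s2^-1): push. Stack: [s2 s4 s1^-1 s2^-1]
Gen 5 (s3^-1): push. Stack: [s2 s4 s1^-1 s2^-1 s3^-1]
Gen 6 (s2^-1): push. Stack: [s2 s4 s1^-1 s2^-1 s3^-1 s2^-1]
Gen 7 (s3^-1): push. Stack: [s2 s4 s1^-1 s2^-1 s3^-1 s2^-1 s3^-1]
Gen 8 (s1^-1): push. Stack: [s2 s4 s1^-1 s2^-1 s3^-1 s2^-1 s3^-1 s1^-1]
Gen 9 (s2^-1): push. Stack: [s2 s4 s1^-1 s2^-1 s3^-1 s2^-1 s3^-1 s1^-1 s2^-1]
Gen 10 (s4^-1): push. Stack: [s2 s4 s1^-1 s2^-1 s3^-1 s2^-1 s3^-1 s1^-1 s2^-1 s4^-1]
Reduced word: s2 s4 s1^-1 s2^-1 s3^-1 s2^-1 s3^-1 s1^-1 s2^-1 s4^-1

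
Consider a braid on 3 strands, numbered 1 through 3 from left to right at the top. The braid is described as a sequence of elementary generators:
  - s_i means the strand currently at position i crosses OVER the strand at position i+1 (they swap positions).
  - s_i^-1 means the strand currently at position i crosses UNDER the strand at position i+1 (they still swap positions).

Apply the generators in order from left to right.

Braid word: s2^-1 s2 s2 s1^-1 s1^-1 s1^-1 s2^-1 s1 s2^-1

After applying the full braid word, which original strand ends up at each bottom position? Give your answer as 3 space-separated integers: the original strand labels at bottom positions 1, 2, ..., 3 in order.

Gen 1 (s2^-1): strand 2 crosses under strand 3. Perm now: [1 3 2]
Gen 2 (s2): strand 3 crosses over strand 2. Perm now: [1 2 3]
Gen 3 (s2): strand 2 crosses over strand 3. Perm now: [1 3 2]
Gen 4 (s1^-1): strand 1 crosses under strand 3. Perm now: [3 1 2]
Gen 5 (s1^-1): strand 3 crosses under strand 1. Perm now: [1 3 2]
Gen 6 (s1^-1): strand 1 crosses under strand 3. Perm now: [3 1 2]
Gen 7 (s2^-1): strand 1 crosses under strand 2. Perm now: [3 2 1]
Gen 8 (s1): strand 3 crosses over strand 2. Perm now: [2 3 1]
Gen 9 (s2^-1): strand 3 crosses under strand 1. Perm now: [2 1 3]

Answer: 2 1 3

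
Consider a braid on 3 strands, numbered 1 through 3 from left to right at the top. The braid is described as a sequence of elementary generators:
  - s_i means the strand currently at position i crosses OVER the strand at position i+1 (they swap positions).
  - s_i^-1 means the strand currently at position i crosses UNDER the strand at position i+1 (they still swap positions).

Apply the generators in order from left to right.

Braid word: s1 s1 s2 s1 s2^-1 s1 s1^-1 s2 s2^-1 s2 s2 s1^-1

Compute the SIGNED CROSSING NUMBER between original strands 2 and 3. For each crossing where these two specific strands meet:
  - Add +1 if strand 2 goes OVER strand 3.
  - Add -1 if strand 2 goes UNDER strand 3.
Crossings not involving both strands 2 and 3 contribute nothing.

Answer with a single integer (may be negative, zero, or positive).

Gen 1: crossing 1x2. Both 2&3? no. Sum: 0
Gen 2: crossing 2x1. Both 2&3? no. Sum: 0
Gen 3: 2 over 3. Both 2&3? yes. Contrib: +1. Sum: 1
Gen 4: crossing 1x3. Both 2&3? no. Sum: 1
Gen 5: crossing 1x2. Both 2&3? no. Sum: 1
Gen 6: 3 over 2. Both 2&3? yes. Contrib: -1. Sum: 0
Gen 7: 2 under 3. Both 2&3? yes. Contrib: -1. Sum: -1
Gen 8: crossing 2x1. Both 2&3? no. Sum: -1
Gen 9: crossing 1x2. Both 2&3? no. Sum: -1
Gen 10: crossing 2x1. Both 2&3? no. Sum: -1
Gen 11: crossing 1x2. Both 2&3? no. Sum: -1
Gen 12: 3 under 2. Both 2&3? yes. Contrib: +1. Sum: 0

Answer: 0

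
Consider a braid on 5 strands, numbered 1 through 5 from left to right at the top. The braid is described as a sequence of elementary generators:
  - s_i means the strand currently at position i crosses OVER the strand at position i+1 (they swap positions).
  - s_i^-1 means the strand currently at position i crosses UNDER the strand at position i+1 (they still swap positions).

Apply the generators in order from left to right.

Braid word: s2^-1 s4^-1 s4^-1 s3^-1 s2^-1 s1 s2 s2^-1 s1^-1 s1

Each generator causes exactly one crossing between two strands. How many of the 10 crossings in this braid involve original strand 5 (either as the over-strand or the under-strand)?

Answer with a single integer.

Answer: 2

Derivation:
Gen 1: crossing 2x3. Involves strand 5? no. Count so far: 0
Gen 2: crossing 4x5. Involves strand 5? yes. Count so far: 1
Gen 3: crossing 5x4. Involves strand 5? yes. Count so far: 2
Gen 4: crossing 2x4. Involves strand 5? no. Count so far: 2
Gen 5: crossing 3x4. Involves strand 5? no. Count so far: 2
Gen 6: crossing 1x4. Involves strand 5? no. Count so far: 2
Gen 7: crossing 1x3. Involves strand 5? no. Count so far: 2
Gen 8: crossing 3x1. Involves strand 5? no. Count so far: 2
Gen 9: crossing 4x1. Involves strand 5? no. Count so far: 2
Gen 10: crossing 1x4. Involves strand 5? no. Count so far: 2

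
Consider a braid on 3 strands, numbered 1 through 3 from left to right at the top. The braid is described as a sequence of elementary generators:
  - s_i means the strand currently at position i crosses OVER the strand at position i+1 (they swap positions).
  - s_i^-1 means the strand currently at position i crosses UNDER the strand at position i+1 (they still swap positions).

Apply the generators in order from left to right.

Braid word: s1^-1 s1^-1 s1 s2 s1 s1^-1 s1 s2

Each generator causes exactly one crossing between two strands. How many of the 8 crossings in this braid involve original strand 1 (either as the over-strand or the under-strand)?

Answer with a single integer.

Answer: 5

Derivation:
Gen 1: crossing 1x2. Involves strand 1? yes. Count so far: 1
Gen 2: crossing 2x1. Involves strand 1? yes. Count so far: 2
Gen 3: crossing 1x2. Involves strand 1? yes. Count so far: 3
Gen 4: crossing 1x3. Involves strand 1? yes. Count so far: 4
Gen 5: crossing 2x3. Involves strand 1? no. Count so far: 4
Gen 6: crossing 3x2. Involves strand 1? no. Count so far: 4
Gen 7: crossing 2x3. Involves strand 1? no. Count so far: 4
Gen 8: crossing 2x1. Involves strand 1? yes. Count so far: 5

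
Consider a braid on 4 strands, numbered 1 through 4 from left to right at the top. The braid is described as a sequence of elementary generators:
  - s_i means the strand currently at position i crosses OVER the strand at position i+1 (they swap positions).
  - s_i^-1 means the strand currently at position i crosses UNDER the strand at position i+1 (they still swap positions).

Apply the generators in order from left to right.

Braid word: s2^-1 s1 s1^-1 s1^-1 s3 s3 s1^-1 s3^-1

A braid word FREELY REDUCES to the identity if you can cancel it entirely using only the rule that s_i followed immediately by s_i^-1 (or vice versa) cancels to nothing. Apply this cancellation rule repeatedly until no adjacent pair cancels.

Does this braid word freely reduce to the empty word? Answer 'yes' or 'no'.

Gen 1 (s2^-1): push. Stack: [s2^-1]
Gen 2 (s1): push. Stack: [s2^-1 s1]
Gen 3 (s1^-1): cancels prior s1. Stack: [s2^-1]
Gen 4 (s1^-1): push. Stack: [s2^-1 s1^-1]
Gen 5 (s3): push. Stack: [s2^-1 s1^-1 s3]
Gen 6 (s3): push. Stack: [s2^-1 s1^-1 s3 s3]
Gen 7 (s1^-1): push. Stack: [s2^-1 s1^-1 s3 s3 s1^-1]
Gen 8 (s3^-1): push. Stack: [s2^-1 s1^-1 s3 s3 s1^-1 s3^-1]
Reduced word: s2^-1 s1^-1 s3 s3 s1^-1 s3^-1

Answer: no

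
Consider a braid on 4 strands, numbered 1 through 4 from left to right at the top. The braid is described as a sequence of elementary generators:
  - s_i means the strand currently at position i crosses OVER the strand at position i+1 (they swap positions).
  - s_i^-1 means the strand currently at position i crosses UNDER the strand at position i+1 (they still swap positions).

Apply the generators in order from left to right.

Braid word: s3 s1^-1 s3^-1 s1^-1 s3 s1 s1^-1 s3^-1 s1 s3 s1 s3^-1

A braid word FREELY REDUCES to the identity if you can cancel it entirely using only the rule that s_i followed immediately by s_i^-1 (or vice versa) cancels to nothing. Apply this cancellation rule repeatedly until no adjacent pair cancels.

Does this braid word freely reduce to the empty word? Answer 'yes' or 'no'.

Answer: yes

Derivation:
Gen 1 (s3): push. Stack: [s3]
Gen 2 (s1^-1): push. Stack: [s3 s1^-1]
Gen 3 (s3^-1): push. Stack: [s3 s1^-1 s3^-1]
Gen 4 (s1^-1): push. Stack: [s3 s1^-1 s3^-1 s1^-1]
Gen 5 (s3): push. Stack: [s3 s1^-1 s3^-1 s1^-1 s3]
Gen 6 (s1): push. Stack: [s3 s1^-1 s3^-1 s1^-1 s3 s1]
Gen 7 (s1^-1): cancels prior s1. Stack: [s3 s1^-1 s3^-1 s1^-1 s3]
Gen 8 (s3^-1): cancels prior s3. Stack: [s3 s1^-1 s3^-1 s1^-1]
Gen 9 (s1): cancels prior s1^-1. Stack: [s3 s1^-1 s3^-1]
Gen 10 (s3): cancels prior s3^-1. Stack: [s3 s1^-1]
Gen 11 (s1): cancels prior s1^-1. Stack: [s3]
Gen 12 (s3^-1): cancels prior s3. Stack: []
Reduced word: (empty)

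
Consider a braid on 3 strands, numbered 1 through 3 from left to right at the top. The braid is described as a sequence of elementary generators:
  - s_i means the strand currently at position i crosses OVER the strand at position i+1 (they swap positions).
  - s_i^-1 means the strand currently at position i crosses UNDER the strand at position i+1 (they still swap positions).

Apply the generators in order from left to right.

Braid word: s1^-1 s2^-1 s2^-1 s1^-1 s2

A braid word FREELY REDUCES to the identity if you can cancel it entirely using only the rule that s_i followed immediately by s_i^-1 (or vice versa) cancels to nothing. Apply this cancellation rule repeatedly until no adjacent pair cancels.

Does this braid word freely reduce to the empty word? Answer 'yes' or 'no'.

Gen 1 (s1^-1): push. Stack: [s1^-1]
Gen 2 (s2^-1): push. Stack: [s1^-1 s2^-1]
Gen 3 (s2^-1): push. Stack: [s1^-1 s2^-1 s2^-1]
Gen 4 (s1^-1): push. Stack: [s1^-1 s2^-1 s2^-1 s1^-1]
Gen 5 (s2): push. Stack: [s1^-1 s2^-1 s2^-1 s1^-1 s2]
Reduced word: s1^-1 s2^-1 s2^-1 s1^-1 s2

Answer: no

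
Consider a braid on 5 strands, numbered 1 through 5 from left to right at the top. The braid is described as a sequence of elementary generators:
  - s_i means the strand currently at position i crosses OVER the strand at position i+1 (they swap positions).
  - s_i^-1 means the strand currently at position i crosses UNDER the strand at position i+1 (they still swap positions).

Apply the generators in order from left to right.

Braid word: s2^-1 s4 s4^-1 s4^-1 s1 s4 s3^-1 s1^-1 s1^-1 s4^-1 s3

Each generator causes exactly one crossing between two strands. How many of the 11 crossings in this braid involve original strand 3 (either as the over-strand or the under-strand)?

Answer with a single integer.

Answer: 4

Derivation:
Gen 1: crossing 2x3. Involves strand 3? yes. Count so far: 1
Gen 2: crossing 4x5. Involves strand 3? no. Count so far: 1
Gen 3: crossing 5x4. Involves strand 3? no. Count so far: 1
Gen 4: crossing 4x5. Involves strand 3? no. Count so far: 1
Gen 5: crossing 1x3. Involves strand 3? yes. Count so far: 2
Gen 6: crossing 5x4. Involves strand 3? no. Count so far: 2
Gen 7: crossing 2x4. Involves strand 3? no. Count so far: 2
Gen 8: crossing 3x1. Involves strand 3? yes. Count so far: 3
Gen 9: crossing 1x3. Involves strand 3? yes. Count so far: 4
Gen 10: crossing 2x5. Involves strand 3? no. Count so far: 4
Gen 11: crossing 4x5. Involves strand 3? no. Count so far: 4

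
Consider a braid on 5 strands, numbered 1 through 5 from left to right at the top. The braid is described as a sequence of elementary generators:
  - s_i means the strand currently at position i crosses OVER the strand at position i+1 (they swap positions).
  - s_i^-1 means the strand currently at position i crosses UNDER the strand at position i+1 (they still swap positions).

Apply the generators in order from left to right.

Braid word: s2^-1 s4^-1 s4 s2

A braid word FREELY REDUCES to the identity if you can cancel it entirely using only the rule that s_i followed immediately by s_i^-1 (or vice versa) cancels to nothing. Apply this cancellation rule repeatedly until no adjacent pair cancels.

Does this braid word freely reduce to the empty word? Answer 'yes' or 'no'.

Answer: yes

Derivation:
Gen 1 (s2^-1): push. Stack: [s2^-1]
Gen 2 (s4^-1): push. Stack: [s2^-1 s4^-1]
Gen 3 (s4): cancels prior s4^-1. Stack: [s2^-1]
Gen 4 (s2): cancels prior s2^-1. Stack: []
Reduced word: (empty)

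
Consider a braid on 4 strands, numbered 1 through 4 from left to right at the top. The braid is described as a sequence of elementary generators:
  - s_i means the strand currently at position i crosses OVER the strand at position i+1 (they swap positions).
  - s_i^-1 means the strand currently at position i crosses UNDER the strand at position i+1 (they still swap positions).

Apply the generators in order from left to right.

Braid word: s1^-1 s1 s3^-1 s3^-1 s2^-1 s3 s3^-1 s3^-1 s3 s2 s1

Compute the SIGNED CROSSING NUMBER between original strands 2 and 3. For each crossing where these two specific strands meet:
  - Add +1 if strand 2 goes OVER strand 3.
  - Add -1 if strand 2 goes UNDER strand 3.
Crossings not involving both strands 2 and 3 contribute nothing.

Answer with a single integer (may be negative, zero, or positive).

Answer: -2

Derivation:
Gen 1: crossing 1x2. Both 2&3? no. Sum: 0
Gen 2: crossing 2x1. Both 2&3? no. Sum: 0
Gen 3: crossing 3x4. Both 2&3? no. Sum: 0
Gen 4: crossing 4x3. Both 2&3? no. Sum: 0
Gen 5: 2 under 3. Both 2&3? yes. Contrib: -1. Sum: -1
Gen 6: crossing 2x4. Both 2&3? no. Sum: -1
Gen 7: crossing 4x2. Both 2&3? no. Sum: -1
Gen 8: crossing 2x4. Both 2&3? no. Sum: -1
Gen 9: crossing 4x2. Both 2&3? no. Sum: -1
Gen 10: 3 over 2. Both 2&3? yes. Contrib: -1. Sum: -2
Gen 11: crossing 1x2. Both 2&3? no. Sum: -2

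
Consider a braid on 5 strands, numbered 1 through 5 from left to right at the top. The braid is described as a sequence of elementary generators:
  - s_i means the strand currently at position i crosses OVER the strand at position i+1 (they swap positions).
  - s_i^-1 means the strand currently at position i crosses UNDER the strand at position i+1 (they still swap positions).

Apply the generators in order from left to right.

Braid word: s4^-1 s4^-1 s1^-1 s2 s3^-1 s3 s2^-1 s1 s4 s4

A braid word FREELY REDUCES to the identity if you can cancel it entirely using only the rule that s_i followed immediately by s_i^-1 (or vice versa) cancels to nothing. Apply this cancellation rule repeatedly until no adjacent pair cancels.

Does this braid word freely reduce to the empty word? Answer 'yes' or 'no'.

Gen 1 (s4^-1): push. Stack: [s4^-1]
Gen 2 (s4^-1): push. Stack: [s4^-1 s4^-1]
Gen 3 (s1^-1): push. Stack: [s4^-1 s4^-1 s1^-1]
Gen 4 (s2): push. Stack: [s4^-1 s4^-1 s1^-1 s2]
Gen 5 (s3^-1): push. Stack: [s4^-1 s4^-1 s1^-1 s2 s3^-1]
Gen 6 (s3): cancels prior s3^-1. Stack: [s4^-1 s4^-1 s1^-1 s2]
Gen 7 (s2^-1): cancels prior s2. Stack: [s4^-1 s4^-1 s1^-1]
Gen 8 (s1): cancels prior s1^-1. Stack: [s4^-1 s4^-1]
Gen 9 (s4): cancels prior s4^-1. Stack: [s4^-1]
Gen 10 (s4): cancels prior s4^-1. Stack: []
Reduced word: (empty)

Answer: yes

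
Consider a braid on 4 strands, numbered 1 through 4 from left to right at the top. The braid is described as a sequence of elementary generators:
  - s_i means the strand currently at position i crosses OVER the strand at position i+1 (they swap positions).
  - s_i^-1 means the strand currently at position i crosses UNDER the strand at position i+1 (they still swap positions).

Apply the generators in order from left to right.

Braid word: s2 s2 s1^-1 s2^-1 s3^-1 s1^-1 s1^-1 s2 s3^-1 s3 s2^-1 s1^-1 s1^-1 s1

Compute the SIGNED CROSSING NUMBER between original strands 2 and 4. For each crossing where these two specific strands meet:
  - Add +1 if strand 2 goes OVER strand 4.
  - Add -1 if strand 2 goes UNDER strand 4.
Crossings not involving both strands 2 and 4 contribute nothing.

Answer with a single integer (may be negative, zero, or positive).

Answer: 0

Derivation:
Gen 1: crossing 2x3. Both 2&4? no. Sum: 0
Gen 2: crossing 3x2. Both 2&4? no. Sum: 0
Gen 3: crossing 1x2. Both 2&4? no. Sum: 0
Gen 4: crossing 1x3. Both 2&4? no. Sum: 0
Gen 5: crossing 1x4. Both 2&4? no. Sum: 0
Gen 6: crossing 2x3. Both 2&4? no. Sum: 0
Gen 7: crossing 3x2. Both 2&4? no. Sum: 0
Gen 8: crossing 3x4. Both 2&4? no. Sum: 0
Gen 9: crossing 3x1. Both 2&4? no. Sum: 0
Gen 10: crossing 1x3. Both 2&4? no. Sum: 0
Gen 11: crossing 4x3. Both 2&4? no. Sum: 0
Gen 12: crossing 2x3. Both 2&4? no. Sum: 0
Gen 13: crossing 3x2. Both 2&4? no. Sum: 0
Gen 14: crossing 2x3. Both 2&4? no. Sum: 0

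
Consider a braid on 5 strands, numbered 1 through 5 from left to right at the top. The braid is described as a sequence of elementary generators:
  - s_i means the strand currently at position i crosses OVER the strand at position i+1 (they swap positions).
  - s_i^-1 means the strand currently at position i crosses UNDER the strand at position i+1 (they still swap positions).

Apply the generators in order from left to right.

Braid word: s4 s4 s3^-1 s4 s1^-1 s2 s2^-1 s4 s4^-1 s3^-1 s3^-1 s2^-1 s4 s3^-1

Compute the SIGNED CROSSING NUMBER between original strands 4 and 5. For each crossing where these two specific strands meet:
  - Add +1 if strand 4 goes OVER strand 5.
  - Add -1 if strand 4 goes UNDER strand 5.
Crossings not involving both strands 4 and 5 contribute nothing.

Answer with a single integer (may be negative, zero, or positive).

Answer: 0

Derivation:
Gen 1: 4 over 5. Both 4&5? yes. Contrib: +1. Sum: 1
Gen 2: 5 over 4. Both 4&5? yes. Contrib: -1. Sum: 0
Gen 3: crossing 3x4. Both 4&5? no. Sum: 0
Gen 4: crossing 3x5. Both 4&5? no. Sum: 0
Gen 5: crossing 1x2. Both 4&5? no. Sum: 0
Gen 6: crossing 1x4. Both 4&5? no. Sum: 0
Gen 7: crossing 4x1. Both 4&5? no. Sum: 0
Gen 8: crossing 5x3. Both 4&5? no. Sum: 0
Gen 9: crossing 3x5. Both 4&5? no. Sum: 0
Gen 10: 4 under 5. Both 4&5? yes. Contrib: -1. Sum: -1
Gen 11: 5 under 4. Both 4&5? yes. Contrib: +1. Sum: 0
Gen 12: crossing 1x4. Both 4&5? no. Sum: 0
Gen 13: crossing 5x3. Both 4&5? no. Sum: 0
Gen 14: crossing 1x3. Both 4&5? no. Sum: 0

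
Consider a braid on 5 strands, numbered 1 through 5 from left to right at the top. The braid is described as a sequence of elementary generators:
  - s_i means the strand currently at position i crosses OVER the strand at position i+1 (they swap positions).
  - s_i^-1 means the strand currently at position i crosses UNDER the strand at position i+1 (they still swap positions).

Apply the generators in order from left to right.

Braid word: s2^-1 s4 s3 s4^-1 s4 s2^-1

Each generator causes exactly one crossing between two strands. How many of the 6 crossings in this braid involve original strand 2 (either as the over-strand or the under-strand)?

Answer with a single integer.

Gen 1: crossing 2x3. Involves strand 2? yes. Count so far: 1
Gen 2: crossing 4x5. Involves strand 2? no. Count so far: 1
Gen 3: crossing 2x5. Involves strand 2? yes. Count so far: 2
Gen 4: crossing 2x4. Involves strand 2? yes. Count so far: 3
Gen 5: crossing 4x2. Involves strand 2? yes. Count so far: 4
Gen 6: crossing 3x5. Involves strand 2? no. Count so far: 4

Answer: 4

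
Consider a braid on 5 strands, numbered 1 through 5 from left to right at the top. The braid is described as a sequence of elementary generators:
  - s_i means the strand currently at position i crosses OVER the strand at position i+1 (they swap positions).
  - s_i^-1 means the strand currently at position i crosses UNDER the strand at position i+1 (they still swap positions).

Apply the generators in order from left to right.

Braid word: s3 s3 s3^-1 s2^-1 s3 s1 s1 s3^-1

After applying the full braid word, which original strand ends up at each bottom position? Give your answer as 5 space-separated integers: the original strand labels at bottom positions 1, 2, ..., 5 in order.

Gen 1 (s3): strand 3 crosses over strand 4. Perm now: [1 2 4 3 5]
Gen 2 (s3): strand 4 crosses over strand 3. Perm now: [1 2 3 4 5]
Gen 3 (s3^-1): strand 3 crosses under strand 4. Perm now: [1 2 4 3 5]
Gen 4 (s2^-1): strand 2 crosses under strand 4. Perm now: [1 4 2 3 5]
Gen 5 (s3): strand 2 crosses over strand 3. Perm now: [1 4 3 2 5]
Gen 6 (s1): strand 1 crosses over strand 4. Perm now: [4 1 3 2 5]
Gen 7 (s1): strand 4 crosses over strand 1. Perm now: [1 4 3 2 5]
Gen 8 (s3^-1): strand 3 crosses under strand 2. Perm now: [1 4 2 3 5]

Answer: 1 4 2 3 5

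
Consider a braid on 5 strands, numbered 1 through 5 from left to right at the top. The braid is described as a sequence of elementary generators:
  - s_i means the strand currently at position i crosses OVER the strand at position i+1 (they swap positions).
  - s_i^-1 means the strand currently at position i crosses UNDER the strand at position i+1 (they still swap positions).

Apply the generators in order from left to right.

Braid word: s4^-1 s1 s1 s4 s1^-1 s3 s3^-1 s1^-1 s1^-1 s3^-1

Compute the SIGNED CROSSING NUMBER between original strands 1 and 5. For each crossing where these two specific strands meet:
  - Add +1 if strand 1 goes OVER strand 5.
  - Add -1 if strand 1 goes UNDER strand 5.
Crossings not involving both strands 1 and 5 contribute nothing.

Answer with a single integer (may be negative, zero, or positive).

Answer: 0

Derivation:
Gen 1: crossing 4x5. Both 1&5? no. Sum: 0
Gen 2: crossing 1x2. Both 1&5? no. Sum: 0
Gen 3: crossing 2x1. Both 1&5? no. Sum: 0
Gen 4: crossing 5x4. Both 1&5? no. Sum: 0
Gen 5: crossing 1x2. Both 1&5? no. Sum: 0
Gen 6: crossing 3x4. Both 1&5? no. Sum: 0
Gen 7: crossing 4x3. Both 1&5? no. Sum: 0
Gen 8: crossing 2x1. Both 1&5? no. Sum: 0
Gen 9: crossing 1x2. Both 1&5? no. Sum: 0
Gen 10: crossing 3x4. Both 1&5? no. Sum: 0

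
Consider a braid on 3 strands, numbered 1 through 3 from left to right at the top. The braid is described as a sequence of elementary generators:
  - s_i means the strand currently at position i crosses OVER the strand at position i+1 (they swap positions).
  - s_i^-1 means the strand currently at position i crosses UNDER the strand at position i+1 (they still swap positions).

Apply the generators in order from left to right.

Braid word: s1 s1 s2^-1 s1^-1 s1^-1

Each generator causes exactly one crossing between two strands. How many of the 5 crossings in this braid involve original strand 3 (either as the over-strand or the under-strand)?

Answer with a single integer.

Gen 1: crossing 1x2. Involves strand 3? no. Count so far: 0
Gen 2: crossing 2x1. Involves strand 3? no. Count so far: 0
Gen 3: crossing 2x3. Involves strand 3? yes. Count so far: 1
Gen 4: crossing 1x3. Involves strand 3? yes. Count so far: 2
Gen 5: crossing 3x1. Involves strand 3? yes. Count so far: 3

Answer: 3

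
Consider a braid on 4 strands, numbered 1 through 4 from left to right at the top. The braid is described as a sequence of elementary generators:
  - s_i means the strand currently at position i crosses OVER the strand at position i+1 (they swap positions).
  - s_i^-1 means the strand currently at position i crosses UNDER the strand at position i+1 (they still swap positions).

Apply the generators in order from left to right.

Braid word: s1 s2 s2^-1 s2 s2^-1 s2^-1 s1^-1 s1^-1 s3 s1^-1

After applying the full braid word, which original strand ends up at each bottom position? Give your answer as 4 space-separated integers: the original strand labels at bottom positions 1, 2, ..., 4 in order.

Gen 1 (s1): strand 1 crosses over strand 2. Perm now: [2 1 3 4]
Gen 2 (s2): strand 1 crosses over strand 3. Perm now: [2 3 1 4]
Gen 3 (s2^-1): strand 3 crosses under strand 1. Perm now: [2 1 3 4]
Gen 4 (s2): strand 1 crosses over strand 3. Perm now: [2 3 1 4]
Gen 5 (s2^-1): strand 3 crosses under strand 1. Perm now: [2 1 3 4]
Gen 6 (s2^-1): strand 1 crosses under strand 3. Perm now: [2 3 1 4]
Gen 7 (s1^-1): strand 2 crosses under strand 3. Perm now: [3 2 1 4]
Gen 8 (s1^-1): strand 3 crosses under strand 2. Perm now: [2 3 1 4]
Gen 9 (s3): strand 1 crosses over strand 4. Perm now: [2 3 4 1]
Gen 10 (s1^-1): strand 2 crosses under strand 3. Perm now: [3 2 4 1]

Answer: 3 2 4 1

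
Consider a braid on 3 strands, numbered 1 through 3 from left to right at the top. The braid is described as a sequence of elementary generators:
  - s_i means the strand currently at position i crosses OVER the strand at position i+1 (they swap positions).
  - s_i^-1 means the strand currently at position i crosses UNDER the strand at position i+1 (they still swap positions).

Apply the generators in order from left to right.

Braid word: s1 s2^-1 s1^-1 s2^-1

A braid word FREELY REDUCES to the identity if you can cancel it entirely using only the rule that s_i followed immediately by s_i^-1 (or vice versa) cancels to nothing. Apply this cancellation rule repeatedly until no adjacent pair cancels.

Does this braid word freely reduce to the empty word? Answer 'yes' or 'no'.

Answer: no

Derivation:
Gen 1 (s1): push. Stack: [s1]
Gen 2 (s2^-1): push. Stack: [s1 s2^-1]
Gen 3 (s1^-1): push. Stack: [s1 s2^-1 s1^-1]
Gen 4 (s2^-1): push. Stack: [s1 s2^-1 s1^-1 s2^-1]
Reduced word: s1 s2^-1 s1^-1 s2^-1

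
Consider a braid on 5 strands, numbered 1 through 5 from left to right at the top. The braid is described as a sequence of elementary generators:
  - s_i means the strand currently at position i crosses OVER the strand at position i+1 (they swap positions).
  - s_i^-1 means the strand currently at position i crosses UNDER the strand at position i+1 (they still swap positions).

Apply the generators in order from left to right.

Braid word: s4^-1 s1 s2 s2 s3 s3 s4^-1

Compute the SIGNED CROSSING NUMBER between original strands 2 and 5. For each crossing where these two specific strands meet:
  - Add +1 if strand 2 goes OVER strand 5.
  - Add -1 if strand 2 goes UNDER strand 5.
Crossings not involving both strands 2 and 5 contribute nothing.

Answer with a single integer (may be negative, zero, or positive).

Answer: 0

Derivation:
Gen 1: crossing 4x5. Both 2&5? no. Sum: 0
Gen 2: crossing 1x2. Both 2&5? no. Sum: 0
Gen 3: crossing 1x3. Both 2&5? no. Sum: 0
Gen 4: crossing 3x1. Both 2&5? no. Sum: 0
Gen 5: crossing 3x5. Both 2&5? no. Sum: 0
Gen 6: crossing 5x3. Both 2&5? no. Sum: 0
Gen 7: crossing 5x4. Both 2&5? no. Sum: 0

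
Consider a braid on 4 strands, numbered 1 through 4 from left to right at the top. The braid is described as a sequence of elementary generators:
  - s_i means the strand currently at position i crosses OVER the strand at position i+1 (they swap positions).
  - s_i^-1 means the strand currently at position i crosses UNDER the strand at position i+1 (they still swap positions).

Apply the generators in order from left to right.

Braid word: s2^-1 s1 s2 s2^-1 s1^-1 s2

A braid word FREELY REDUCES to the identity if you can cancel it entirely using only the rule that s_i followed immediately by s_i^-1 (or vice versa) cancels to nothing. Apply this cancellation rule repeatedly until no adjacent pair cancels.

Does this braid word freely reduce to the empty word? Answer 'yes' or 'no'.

Answer: yes

Derivation:
Gen 1 (s2^-1): push. Stack: [s2^-1]
Gen 2 (s1): push. Stack: [s2^-1 s1]
Gen 3 (s2): push. Stack: [s2^-1 s1 s2]
Gen 4 (s2^-1): cancels prior s2. Stack: [s2^-1 s1]
Gen 5 (s1^-1): cancels prior s1. Stack: [s2^-1]
Gen 6 (s2): cancels prior s2^-1. Stack: []
Reduced word: (empty)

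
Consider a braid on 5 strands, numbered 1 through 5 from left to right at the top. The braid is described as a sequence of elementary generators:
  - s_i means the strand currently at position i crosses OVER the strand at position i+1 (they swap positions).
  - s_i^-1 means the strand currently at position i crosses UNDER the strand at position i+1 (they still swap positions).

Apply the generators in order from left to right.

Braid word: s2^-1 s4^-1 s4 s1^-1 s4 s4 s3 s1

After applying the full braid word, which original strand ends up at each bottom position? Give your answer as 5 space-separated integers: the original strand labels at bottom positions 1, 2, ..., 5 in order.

Gen 1 (s2^-1): strand 2 crosses under strand 3. Perm now: [1 3 2 4 5]
Gen 2 (s4^-1): strand 4 crosses under strand 5. Perm now: [1 3 2 5 4]
Gen 3 (s4): strand 5 crosses over strand 4. Perm now: [1 3 2 4 5]
Gen 4 (s1^-1): strand 1 crosses under strand 3. Perm now: [3 1 2 4 5]
Gen 5 (s4): strand 4 crosses over strand 5. Perm now: [3 1 2 5 4]
Gen 6 (s4): strand 5 crosses over strand 4. Perm now: [3 1 2 4 5]
Gen 7 (s3): strand 2 crosses over strand 4. Perm now: [3 1 4 2 5]
Gen 8 (s1): strand 3 crosses over strand 1. Perm now: [1 3 4 2 5]

Answer: 1 3 4 2 5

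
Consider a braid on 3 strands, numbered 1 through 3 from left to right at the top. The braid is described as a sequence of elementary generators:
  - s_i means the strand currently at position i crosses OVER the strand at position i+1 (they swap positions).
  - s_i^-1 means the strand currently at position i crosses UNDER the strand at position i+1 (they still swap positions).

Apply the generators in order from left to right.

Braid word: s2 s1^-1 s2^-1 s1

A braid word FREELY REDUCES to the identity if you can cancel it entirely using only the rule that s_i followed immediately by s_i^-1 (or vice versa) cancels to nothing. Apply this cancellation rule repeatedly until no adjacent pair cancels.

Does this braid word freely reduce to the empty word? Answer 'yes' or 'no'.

Gen 1 (s2): push. Stack: [s2]
Gen 2 (s1^-1): push. Stack: [s2 s1^-1]
Gen 3 (s2^-1): push. Stack: [s2 s1^-1 s2^-1]
Gen 4 (s1): push. Stack: [s2 s1^-1 s2^-1 s1]
Reduced word: s2 s1^-1 s2^-1 s1

Answer: no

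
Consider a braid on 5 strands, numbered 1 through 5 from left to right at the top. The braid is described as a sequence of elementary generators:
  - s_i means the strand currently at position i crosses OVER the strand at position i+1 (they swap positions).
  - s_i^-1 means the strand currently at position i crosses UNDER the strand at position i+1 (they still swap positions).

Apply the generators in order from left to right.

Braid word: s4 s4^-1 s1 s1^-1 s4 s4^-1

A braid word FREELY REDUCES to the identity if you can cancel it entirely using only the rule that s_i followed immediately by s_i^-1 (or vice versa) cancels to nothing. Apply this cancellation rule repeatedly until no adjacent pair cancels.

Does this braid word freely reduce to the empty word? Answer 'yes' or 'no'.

Answer: yes

Derivation:
Gen 1 (s4): push. Stack: [s4]
Gen 2 (s4^-1): cancels prior s4. Stack: []
Gen 3 (s1): push. Stack: [s1]
Gen 4 (s1^-1): cancels prior s1. Stack: []
Gen 5 (s4): push. Stack: [s4]
Gen 6 (s4^-1): cancels prior s4. Stack: []
Reduced word: (empty)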